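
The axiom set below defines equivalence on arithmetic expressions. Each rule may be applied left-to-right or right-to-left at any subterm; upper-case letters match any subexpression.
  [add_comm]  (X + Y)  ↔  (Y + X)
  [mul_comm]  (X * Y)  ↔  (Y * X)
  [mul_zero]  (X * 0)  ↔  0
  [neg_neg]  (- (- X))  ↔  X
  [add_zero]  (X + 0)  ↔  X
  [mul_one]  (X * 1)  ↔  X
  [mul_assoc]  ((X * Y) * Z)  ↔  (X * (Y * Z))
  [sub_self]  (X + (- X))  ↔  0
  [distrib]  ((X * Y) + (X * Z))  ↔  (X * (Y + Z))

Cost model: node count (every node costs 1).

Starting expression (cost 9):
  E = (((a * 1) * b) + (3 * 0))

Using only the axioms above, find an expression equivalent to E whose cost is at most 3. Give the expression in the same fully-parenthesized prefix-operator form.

(a * b)   [cost 3]

(1) (3 * 0)  =[mul_zero →]=  0    ⊢ (((a * 1) * b) + 0)
(2) (a * 1)  =[mul_one →]=  a    ⊢ ((a * b) + 0)
(3) ((a * b) + 0)  =[add_zero →]=  (a * b)    ⊢ cost 3, within 3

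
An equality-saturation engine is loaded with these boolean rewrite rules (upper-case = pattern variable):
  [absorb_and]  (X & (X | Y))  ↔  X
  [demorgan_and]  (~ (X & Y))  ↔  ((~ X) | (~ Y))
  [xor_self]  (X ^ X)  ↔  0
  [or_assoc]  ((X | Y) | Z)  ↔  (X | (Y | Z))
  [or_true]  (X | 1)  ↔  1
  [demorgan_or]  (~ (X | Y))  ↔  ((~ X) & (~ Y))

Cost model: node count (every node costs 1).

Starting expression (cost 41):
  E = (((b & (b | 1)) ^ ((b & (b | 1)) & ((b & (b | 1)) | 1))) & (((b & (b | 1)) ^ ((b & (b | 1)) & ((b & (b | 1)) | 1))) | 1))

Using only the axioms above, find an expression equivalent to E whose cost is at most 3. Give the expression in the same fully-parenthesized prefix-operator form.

(b ^ b)   [cost 3]

step 1: absorb_and (→) rewrites (((b & (b | 1)) ^ ((b & (b | 1)) & ((b & (b | 1)) | 1))) & (((b & (b | 1)) ^ ((b & (b | 1)) & ((b & (b | 1)) | 1))) | 1)) into ((b & (b | 1)) ^ ((b & (b | 1)) & ((b & (b | 1)) | 1)))
step 2: absorb_and (→) rewrites ((b & (b | 1)) & ((b & (b | 1)) | 1)) into (b & (b | 1)), now ((b & (b | 1)) ^ (b & (b | 1)))
step 3: absorb_and (→) rewrites (b & (b | 1)) into b, now (b ^ (b & (b | 1)))
step 4: absorb_and (→) rewrites (b & (b | 1)) into b, reaching cost 3 (bound 3)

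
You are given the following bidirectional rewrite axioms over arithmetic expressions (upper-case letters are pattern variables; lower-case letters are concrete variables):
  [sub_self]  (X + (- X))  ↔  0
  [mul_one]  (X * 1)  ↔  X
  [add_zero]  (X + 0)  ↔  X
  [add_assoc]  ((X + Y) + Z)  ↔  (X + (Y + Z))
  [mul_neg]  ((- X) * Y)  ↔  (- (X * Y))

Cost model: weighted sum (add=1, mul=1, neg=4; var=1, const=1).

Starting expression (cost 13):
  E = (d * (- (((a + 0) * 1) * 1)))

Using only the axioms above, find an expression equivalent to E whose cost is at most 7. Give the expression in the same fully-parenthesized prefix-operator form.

(1) (a + 0)  =[add_zero →]=  a    ⊢ (d * (- ((a * 1) * 1)))
(2) (a * 1)  =[mul_one →]=  a    ⊢ (d * (- (a * 1)))
(3) (a * 1)  =[mul_one →]=  a    ⊢ cost 7, within 7

(d * (- a))   [cost 7]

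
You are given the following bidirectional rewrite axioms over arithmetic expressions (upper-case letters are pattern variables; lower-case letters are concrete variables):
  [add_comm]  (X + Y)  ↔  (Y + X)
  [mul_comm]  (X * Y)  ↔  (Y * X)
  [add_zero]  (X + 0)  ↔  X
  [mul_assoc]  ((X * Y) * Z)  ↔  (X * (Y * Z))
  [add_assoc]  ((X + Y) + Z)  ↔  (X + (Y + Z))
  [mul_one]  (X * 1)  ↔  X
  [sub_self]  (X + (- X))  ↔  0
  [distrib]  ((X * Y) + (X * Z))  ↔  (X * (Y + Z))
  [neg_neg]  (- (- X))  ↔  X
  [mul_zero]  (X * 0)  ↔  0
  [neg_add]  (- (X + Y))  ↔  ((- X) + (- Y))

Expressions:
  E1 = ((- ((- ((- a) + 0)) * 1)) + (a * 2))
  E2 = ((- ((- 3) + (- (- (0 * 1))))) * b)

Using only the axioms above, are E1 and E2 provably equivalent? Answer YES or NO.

NO

The axioms are sound identities: if E1 ↔* E2 then E1 and E2 evaluate identically under any assignment.
Under a=0, b=1: E1 evaluates to 0, E2 to 3. Distinct ⇒ no rewrite sequence connects them.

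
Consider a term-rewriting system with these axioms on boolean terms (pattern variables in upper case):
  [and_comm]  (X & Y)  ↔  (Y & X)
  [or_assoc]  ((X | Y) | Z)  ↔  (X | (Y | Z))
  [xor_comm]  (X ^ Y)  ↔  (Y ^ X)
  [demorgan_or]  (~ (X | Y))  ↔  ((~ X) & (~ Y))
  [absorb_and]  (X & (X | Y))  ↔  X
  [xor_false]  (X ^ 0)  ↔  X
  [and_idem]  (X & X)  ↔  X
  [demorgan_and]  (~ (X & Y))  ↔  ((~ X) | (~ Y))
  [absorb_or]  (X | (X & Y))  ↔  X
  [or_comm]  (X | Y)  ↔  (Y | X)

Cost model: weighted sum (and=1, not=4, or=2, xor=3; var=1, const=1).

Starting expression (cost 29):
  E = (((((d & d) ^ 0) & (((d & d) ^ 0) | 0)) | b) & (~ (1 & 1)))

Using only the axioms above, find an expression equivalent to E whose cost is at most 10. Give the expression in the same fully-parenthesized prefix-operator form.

((~ 1) & (d | b))   [cost 10]

(1) (((d & d) ^ 0) & (((d & d) ^ 0) | 0))  =[absorb_and →]=  ((d & d) ^ 0)    ⊢ ((((d & d) ^ 0) | b) & (~ (1 & 1)))
(2) (d & d)  =[and_idem →]=  d    ⊢ (((d ^ 0) | b) & (~ (1 & 1)))
(3) (((d ^ 0) | b) & (~ (1 & 1)))  =[and_comm →]=  ((~ (1 & 1)) & ((d ^ 0) | b))
(4) (1 & 1)  =[and_idem →]=  1    ⊢ ((~ 1) & ((d ^ 0) | b))
(5) (d ^ 0)  =[xor_false →]=  d    ⊢ cost 10, within 10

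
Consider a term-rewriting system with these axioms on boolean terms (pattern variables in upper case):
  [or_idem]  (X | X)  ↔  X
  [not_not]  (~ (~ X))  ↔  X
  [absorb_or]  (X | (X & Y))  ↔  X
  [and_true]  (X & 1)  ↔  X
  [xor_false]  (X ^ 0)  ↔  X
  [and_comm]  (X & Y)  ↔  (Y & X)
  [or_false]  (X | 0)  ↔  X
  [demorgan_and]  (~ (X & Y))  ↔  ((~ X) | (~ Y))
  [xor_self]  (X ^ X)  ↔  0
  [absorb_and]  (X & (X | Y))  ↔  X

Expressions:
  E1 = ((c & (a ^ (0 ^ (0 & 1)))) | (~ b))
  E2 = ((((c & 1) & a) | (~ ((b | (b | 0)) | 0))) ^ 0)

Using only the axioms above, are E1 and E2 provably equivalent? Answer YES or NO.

1. [and_true →] (0 & 1)  →  0;  E1 = ((c & (a ^ (0 ^ 0))) | (~ b))
2. [xor_self →] (0 ^ 0)  →  0;  E1 = ((c & (a ^ 0)) | (~ b))
3. [xor_false →] (a ^ 0)  →  a;  E1 = ((c & a) | (~ b))
4. [or_false ←] b  →  (b | 0);  E1 = ((c & a) | (~ (b | 0)))
5. [xor_false ←] ((c & a) | (~ (b | 0)))  →  (((c & a) | (~ (b | 0))) ^ 0)
6. [or_idem ←] b  →  (b | b);  E1 = (((c & a) | (~ ((b | b) | 0))) ^ 0)
7. [and_true ←] c  →  (c & 1);  E1 = ((((c & 1) & a) | (~ ((b | b) | 0))) ^ 0)
8. [or_false ←] b  →  (b | 0);  this is E2

YES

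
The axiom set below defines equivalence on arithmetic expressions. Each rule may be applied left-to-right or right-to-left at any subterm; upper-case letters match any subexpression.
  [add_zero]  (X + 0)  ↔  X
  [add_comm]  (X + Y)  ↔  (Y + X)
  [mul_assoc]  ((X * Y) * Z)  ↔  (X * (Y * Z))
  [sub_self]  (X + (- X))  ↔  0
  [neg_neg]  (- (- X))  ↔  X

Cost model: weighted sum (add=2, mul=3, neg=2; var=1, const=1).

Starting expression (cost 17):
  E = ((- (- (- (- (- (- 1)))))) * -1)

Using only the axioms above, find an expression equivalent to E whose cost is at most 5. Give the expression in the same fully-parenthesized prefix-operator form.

(1 * -1)   [cost 5]

1. [neg_neg →] (- (- (- 1)))  →  (- 1);  E = ((- (- (- (- 1)))) * -1)
2. [neg_neg →] (- (- (- 1)))  →  (- 1);  E = ((- (- 1)) * -1)
3. [neg_neg →] (- (- 1))  →  1;  cost 5 ≤ 5, done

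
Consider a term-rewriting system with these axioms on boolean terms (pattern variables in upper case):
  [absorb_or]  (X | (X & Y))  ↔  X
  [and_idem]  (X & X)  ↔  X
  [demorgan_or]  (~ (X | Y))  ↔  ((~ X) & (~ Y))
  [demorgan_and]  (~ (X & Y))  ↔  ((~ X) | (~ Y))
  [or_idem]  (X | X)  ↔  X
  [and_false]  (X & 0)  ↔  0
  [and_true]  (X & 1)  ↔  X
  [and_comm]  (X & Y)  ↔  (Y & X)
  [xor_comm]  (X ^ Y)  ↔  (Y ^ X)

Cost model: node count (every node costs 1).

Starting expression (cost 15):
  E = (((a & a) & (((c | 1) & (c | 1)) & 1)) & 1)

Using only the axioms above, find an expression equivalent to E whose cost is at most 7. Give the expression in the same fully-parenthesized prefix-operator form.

step 1: and_true (→) rewrites (((a & a) & (((c | 1) & (c | 1)) & 1)) & 1) into ((a & a) & (((c | 1) & (c | 1)) & 1))
step 2: and_true (→) rewrites (((c | 1) & (c | 1)) & 1) into ((c | 1) & (c | 1)), now ((a & a) & ((c | 1) & (c | 1)))
step 3: and_idem (→) rewrites ((c | 1) & (c | 1)) into (c | 1), reaching cost 7 (bound 7)

((a & a) & (c | 1))   [cost 7]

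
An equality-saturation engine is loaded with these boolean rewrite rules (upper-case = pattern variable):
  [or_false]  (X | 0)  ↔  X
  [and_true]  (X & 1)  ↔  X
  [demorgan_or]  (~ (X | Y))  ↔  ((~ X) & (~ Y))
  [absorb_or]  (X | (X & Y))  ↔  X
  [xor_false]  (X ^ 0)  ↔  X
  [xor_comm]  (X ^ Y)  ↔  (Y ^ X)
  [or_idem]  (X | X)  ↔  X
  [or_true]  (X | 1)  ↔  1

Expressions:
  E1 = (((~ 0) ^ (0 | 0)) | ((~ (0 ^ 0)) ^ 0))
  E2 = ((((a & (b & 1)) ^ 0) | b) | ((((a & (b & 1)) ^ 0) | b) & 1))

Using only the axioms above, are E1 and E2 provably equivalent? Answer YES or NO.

The axioms are sound identities: if E1 ↔* E2 then E1 and E2 evaluate identically under any assignment.
Under a=0, b=0: E1 evaluates to 1, E2 to 0. Distinct ⇒ no rewrite sequence connects them.

NO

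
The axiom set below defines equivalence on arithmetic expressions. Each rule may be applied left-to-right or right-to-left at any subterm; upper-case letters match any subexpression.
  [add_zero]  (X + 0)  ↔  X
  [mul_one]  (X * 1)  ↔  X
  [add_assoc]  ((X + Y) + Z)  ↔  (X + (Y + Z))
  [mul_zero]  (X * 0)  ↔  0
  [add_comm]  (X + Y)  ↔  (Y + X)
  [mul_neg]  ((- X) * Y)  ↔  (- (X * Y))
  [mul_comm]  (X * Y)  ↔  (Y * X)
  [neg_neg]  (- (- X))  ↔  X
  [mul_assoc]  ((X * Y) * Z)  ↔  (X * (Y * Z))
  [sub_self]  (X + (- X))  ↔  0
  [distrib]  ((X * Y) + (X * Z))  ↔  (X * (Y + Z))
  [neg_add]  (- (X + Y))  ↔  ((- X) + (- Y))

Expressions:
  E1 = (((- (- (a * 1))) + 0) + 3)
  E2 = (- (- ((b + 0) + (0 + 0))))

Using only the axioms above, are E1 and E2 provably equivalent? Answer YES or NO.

Every axiom is a valid identity, so a rewrite proof would force E1 and E2 to agree under every assignment.
At a=0, b=0: E1 = 3 but E2 = 0; they differ, so no derivation exists.

NO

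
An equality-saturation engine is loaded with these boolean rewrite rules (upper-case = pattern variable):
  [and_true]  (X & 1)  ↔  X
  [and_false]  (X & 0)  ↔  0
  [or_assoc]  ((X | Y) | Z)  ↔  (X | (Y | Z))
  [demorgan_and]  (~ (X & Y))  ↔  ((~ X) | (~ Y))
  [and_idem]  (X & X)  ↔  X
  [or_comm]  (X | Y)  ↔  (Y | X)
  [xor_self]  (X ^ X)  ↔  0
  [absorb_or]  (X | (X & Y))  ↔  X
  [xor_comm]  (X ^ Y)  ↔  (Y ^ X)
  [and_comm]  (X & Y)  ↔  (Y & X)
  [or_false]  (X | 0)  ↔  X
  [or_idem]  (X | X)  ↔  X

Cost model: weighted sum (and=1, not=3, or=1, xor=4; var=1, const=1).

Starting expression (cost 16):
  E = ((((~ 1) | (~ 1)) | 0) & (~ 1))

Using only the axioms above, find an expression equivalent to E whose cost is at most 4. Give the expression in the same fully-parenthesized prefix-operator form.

(~ 1)   [cost 4]

1. [or_idem →] ((~ 1) | (~ 1))  →  (~ 1);  E = (((~ 1) | 0) & (~ 1))
2. [or_false →] ((~ 1) | 0)  →  (~ 1);  E = ((~ 1) & (~ 1))
3. [and_idem →] ((~ 1) & (~ 1))  →  (~ 1);  cost 4 ≤ 4, done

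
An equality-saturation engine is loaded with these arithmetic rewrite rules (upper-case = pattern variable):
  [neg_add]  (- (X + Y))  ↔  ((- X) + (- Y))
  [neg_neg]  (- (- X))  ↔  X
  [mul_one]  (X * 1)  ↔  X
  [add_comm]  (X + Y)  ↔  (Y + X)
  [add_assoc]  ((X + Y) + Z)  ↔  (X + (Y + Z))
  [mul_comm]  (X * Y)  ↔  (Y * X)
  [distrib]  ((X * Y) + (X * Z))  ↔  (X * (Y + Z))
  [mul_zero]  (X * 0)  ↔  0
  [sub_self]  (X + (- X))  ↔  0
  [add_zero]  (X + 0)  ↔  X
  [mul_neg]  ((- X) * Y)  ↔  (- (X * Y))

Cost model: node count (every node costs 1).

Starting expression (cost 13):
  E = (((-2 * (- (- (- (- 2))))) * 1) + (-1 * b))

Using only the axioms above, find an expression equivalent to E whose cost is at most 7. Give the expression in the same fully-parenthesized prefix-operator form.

((-2 * 2) + (-1 * b))   [cost 7]

step 1: neg_neg (→) rewrites (- (- (- (- 2)))) into (- (- 2)), now (((-2 * (- (- 2))) * 1) + (-1 * b))
step 2: mul_one (→) rewrites ((-2 * (- (- 2))) * 1) into (-2 * (- (- 2))), now ((-2 * (- (- 2))) + (-1 * b))
step 3: neg_neg (→) rewrites (- (- 2)) into 2, reaching cost 7 (bound 7)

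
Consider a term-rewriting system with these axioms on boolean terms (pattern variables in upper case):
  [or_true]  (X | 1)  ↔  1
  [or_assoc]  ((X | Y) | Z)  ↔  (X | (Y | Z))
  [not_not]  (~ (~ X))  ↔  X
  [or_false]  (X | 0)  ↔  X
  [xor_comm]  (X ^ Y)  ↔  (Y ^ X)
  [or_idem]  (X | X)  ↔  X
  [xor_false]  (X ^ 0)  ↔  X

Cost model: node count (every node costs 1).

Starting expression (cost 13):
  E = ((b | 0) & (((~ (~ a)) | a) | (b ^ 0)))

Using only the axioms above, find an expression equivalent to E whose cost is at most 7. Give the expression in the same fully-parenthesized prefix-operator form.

((b | 0) & (a | b))   [cost 7]

step 1: xor_false (→) rewrites (b ^ 0) into b, now ((b | 0) & (((~ (~ a)) | a) | b))
step 2: not_not (→) rewrites (~ (~ a)) into a, now ((b | 0) & ((a | a) | b))
step 3: or_idem (→) rewrites (a | a) into a, reaching cost 7 (bound 7)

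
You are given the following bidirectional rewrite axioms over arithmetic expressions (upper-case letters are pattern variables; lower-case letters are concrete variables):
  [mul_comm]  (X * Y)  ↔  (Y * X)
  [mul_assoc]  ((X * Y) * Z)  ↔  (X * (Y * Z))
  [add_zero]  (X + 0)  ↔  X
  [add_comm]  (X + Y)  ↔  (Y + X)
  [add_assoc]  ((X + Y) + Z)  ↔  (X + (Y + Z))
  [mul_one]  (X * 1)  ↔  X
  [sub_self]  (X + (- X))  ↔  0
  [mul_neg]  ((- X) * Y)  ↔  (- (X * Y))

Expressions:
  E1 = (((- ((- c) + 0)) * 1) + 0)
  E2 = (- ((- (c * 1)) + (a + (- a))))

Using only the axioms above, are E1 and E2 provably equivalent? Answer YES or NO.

YES

(1) (((- ((- c) + 0)) * 1) + 0)  =[add_zero →]=  ((- ((- c) + 0)) * 1)
(2) ((- c) + 0)  =[add_zero →]=  (- c)    ⊢ ((- (- c)) * 1)
(3) ((- (- c)) * 1)  =[mul_one →]=  (- (- c))
(4) c  =[mul_one ←]=  (c * 1)    ⊢ (- (- (c * 1)))
(5) (- (c * 1))  =[add_zero ←]=  ((- (c * 1)) + 0)    ⊢ (- ((- (c * 1)) + 0))
(6) 0  =[sub_self ←]=  (a + (- a))    ⊢ E2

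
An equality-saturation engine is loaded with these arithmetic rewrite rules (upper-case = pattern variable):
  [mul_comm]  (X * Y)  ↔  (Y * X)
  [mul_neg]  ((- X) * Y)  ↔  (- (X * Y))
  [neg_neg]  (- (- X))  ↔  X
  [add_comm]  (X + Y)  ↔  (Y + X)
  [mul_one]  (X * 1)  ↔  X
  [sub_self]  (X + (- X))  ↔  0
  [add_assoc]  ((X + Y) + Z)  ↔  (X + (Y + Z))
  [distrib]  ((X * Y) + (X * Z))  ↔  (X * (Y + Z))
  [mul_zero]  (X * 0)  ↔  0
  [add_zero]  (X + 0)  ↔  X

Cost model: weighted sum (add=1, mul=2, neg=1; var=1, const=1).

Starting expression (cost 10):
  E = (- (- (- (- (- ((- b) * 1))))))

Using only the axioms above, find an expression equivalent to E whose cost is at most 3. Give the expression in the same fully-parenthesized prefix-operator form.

(1) ((- b) * 1)  =[mul_one →]=  (- b)    ⊢ (- (- (- (- (- (- b))))))
(2) (- (- (- (- (- b)))))  =[neg_neg →]=  (- (- (- b)))    ⊢ (- (- (- (- b))))
(3) (- (- b))  =[neg_neg →]=  b    ⊢ cost 3, within 3

(- (- b))   [cost 3]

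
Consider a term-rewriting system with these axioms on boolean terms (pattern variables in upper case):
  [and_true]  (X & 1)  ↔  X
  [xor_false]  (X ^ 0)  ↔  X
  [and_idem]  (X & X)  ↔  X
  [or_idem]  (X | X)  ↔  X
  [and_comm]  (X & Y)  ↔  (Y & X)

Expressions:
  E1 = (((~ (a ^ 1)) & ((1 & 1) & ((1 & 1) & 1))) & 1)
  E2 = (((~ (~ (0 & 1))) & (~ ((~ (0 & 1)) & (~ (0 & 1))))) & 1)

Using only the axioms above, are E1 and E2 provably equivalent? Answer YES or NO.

All listed rules preserve value, hence provable equivalence implies equal values everywhere; look for a separating assignment.
a=1 gives E1 ↦ 1, E2 ↦ 0; values differ ⇒ not provably equivalent.

NO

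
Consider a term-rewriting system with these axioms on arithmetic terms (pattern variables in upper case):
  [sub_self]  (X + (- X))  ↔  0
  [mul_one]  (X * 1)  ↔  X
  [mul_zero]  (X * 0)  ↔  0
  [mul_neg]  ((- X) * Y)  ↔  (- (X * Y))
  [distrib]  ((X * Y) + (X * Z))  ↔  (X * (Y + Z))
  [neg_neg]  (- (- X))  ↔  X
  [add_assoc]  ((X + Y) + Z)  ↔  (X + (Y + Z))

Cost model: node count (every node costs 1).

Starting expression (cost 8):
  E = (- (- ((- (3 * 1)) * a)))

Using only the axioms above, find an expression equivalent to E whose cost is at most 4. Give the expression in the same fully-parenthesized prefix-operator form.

(1) (3 * 1)  =[mul_one →]=  3    ⊢ (- (- ((- 3) * a)))
(2) (- (- ((- 3) * a)))  =[neg_neg →]=  ((- 3) * a)    ⊢ cost 4, within 4

((- 3) * a)   [cost 4]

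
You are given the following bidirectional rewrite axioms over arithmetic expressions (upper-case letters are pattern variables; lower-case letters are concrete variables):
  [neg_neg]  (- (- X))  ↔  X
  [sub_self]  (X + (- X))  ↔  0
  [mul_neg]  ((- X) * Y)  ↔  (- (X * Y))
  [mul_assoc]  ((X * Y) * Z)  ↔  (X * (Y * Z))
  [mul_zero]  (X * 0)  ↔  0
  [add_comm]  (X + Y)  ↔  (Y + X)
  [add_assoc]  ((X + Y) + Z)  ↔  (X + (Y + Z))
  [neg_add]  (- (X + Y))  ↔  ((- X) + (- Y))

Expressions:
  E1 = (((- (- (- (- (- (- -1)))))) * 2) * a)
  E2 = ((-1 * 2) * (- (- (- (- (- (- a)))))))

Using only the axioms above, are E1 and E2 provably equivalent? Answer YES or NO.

step 1: neg_neg (→) rewrites (- (- (- -1))) into (- -1), now (((- (- (- (- -1)))) * 2) * a)
step 2: neg_neg (→) rewrites (- (- -1)) into -1, now (((- (- -1)) * 2) * a)
step 3: neg_neg (→) rewrites (- (- -1)) into -1, now ((-1 * 2) * a)
step 4: neg_neg (←) rewrites a into (- (- a)), now ((-1 * 2) * (- (- a)))
step 5: neg_neg (←) rewrites (- (- a)) into (- (- (- (- a)))), now ((-1 * 2) * (- (- (- (- a)))))
step 6: neg_neg (←) rewrites (- (- (- (- a)))) into (- (- (- (- (- (- a)))))), which is E2

YES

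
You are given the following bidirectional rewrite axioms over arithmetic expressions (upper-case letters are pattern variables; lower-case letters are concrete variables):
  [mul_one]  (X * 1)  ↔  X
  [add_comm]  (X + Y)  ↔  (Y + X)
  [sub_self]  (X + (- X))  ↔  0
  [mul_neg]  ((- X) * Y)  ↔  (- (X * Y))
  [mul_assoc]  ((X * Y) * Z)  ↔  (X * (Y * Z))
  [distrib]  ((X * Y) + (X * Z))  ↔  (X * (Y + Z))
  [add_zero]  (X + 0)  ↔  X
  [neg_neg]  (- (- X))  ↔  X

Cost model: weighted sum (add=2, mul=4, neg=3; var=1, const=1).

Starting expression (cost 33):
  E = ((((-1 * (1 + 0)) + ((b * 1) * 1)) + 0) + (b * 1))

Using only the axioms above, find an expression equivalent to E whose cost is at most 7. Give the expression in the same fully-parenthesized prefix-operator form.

((-1 + b) + b)   [cost 7]

step 1: add_zero (→) rewrites (((-1 * (1 + 0)) + ((b * 1) * 1)) + 0) into ((-1 * (1 + 0)) + ((b * 1) * 1)), now (((-1 * (1 + 0)) + ((b * 1) * 1)) + (b * 1))
step 2: add_zero (→) rewrites (1 + 0) into 1, now (((-1 * 1) + ((b * 1) * 1)) + (b * 1))
step 3: mul_one (→) rewrites (b * 1) into b, now (((-1 * 1) + ((b * 1) * 1)) + b)
step 4: mul_one (→) rewrites (b * 1) into b, now (((-1 * 1) + (b * 1)) + b)
step 5: mul_one (→) rewrites (b * 1) into b, now (((-1 * 1) + b) + b)
step 6: mul_one (→) rewrites (-1 * 1) into -1, reaching cost 7 (bound 7)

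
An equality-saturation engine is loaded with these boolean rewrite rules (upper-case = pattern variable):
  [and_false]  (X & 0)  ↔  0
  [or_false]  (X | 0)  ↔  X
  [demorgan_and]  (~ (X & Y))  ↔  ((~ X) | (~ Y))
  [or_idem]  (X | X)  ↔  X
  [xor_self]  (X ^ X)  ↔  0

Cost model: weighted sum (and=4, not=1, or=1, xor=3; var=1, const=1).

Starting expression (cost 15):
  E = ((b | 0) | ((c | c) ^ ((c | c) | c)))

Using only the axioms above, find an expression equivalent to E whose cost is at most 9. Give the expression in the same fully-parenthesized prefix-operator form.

step 1: or_idem (→) rewrites (c | c) into c, now ((b | 0) | ((c | c) ^ (c | c)))
step 2: or_idem (→) rewrites (c | c) into c, now ((b | 0) | ((c | c) ^ c))
step 3: or_idem (→) rewrites (c | c) into c, reaching cost 9 (bound 9)

((b | 0) | (c ^ c))   [cost 9]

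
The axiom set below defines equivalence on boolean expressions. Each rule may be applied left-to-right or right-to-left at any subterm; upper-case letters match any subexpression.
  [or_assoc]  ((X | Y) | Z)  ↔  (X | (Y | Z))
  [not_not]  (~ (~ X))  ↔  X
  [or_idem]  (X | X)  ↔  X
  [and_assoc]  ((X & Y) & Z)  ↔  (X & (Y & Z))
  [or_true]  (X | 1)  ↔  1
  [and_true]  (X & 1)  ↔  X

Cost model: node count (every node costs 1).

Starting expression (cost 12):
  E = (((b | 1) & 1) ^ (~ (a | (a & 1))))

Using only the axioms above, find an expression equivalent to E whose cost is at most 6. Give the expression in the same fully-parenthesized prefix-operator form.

1. [and_true →] ((b | 1) & 1)  →  (b | 1);  E = ((b | 1) ^ (~ (a | (a & 1))))
2. [and_true →] (a & 1)  →  a;  E = ((b | 1) ^ (~ (a | a)))
3. [or_idem →] (a | a)  →  a;  cost 6 ≤ 6, done

((b | 1) ^ (~ a))   [cost 6]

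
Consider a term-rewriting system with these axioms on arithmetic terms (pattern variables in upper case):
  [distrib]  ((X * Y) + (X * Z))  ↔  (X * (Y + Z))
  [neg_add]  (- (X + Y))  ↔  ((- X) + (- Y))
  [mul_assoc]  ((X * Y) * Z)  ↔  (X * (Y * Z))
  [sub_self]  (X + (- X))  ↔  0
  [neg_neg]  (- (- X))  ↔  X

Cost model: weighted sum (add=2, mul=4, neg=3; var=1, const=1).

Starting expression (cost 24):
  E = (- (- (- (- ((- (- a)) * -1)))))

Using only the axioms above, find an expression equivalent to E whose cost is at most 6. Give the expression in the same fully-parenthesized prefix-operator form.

1. [neg_neg →] (- (- (- ((- (- a)) * -1))))  →  (- ((- (- a)) * -1));  E = (- (- ((- (- a)) * -1)))
2. [neg_neg →] (- (- a))  →  a;  E = (- (- (a * -1)))
3. [neg_neg →] (- (- (a * -1)))  →  (a * -1);  cost 6 ≤ 6, done

(a * -1)   [cost 6]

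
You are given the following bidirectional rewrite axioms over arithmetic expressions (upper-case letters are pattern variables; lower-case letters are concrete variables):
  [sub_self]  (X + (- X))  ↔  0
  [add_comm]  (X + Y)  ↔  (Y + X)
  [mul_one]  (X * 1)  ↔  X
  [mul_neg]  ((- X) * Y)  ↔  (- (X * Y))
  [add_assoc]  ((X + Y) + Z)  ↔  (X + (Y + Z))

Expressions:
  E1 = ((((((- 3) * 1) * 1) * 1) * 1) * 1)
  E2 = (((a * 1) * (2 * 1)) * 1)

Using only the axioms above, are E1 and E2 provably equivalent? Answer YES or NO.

NO

The axioms are sound identities: if E1 ↔* E2 then E1 and E2 evaluate identically under any assignment.
Under a=0: E1 evaluates to -3, E2 to 0. Distinct ⇒ no rewrite sequence connects them.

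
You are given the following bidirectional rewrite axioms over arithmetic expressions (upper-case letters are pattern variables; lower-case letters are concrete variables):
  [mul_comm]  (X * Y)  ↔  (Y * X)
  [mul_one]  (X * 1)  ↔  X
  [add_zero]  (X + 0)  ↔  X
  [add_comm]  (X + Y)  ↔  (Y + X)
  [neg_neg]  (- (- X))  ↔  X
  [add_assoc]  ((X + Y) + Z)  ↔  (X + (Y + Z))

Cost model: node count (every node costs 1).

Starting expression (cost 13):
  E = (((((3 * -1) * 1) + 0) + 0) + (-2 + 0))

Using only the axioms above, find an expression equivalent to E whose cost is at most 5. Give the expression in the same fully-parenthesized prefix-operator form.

1. [mul_one →] ((3 * -1) * 1)  →  (3 * -1);  E = ((((3 * -1) + 0) + 0) + (-2 + 0))
2. [add_zero →] (((3 * -1) + 0) + 0)  →  ((3 * -1) + 0);  E = (((3 * -1) + 0) + (-2 + 0))
3. [add_comm →] (((3 * -1) + 0) + (-2 + 0))  →  ((-2 + 0) + ((3 * -1) + 0))
4. [add_zero →] (-2 + 0)  →  -2;  E = (-2 + ((3 * -1) + 0))
5. [add_zero →] ((3 * -1) + 0)  →  (3 * -1);  cost 5 ≤ 5, done

(-2 + (3 * -1))   [cost 5]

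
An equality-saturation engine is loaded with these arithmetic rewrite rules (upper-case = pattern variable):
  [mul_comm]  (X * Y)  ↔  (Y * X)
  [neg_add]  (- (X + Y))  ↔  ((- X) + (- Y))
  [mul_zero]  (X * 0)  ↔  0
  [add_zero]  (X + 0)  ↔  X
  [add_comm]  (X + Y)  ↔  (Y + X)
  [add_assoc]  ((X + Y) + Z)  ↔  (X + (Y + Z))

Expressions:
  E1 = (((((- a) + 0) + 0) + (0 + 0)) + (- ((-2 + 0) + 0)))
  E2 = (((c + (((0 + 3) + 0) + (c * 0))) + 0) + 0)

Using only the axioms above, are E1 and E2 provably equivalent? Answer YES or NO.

All listed rules preserve value, hence provable equivalence implies equal values everywhere; look for a separating assignment.
a=0, c=0 gives E1 ↦ 2, E2 ↦ 3; values differ ⇒ not provably equivalent.

NO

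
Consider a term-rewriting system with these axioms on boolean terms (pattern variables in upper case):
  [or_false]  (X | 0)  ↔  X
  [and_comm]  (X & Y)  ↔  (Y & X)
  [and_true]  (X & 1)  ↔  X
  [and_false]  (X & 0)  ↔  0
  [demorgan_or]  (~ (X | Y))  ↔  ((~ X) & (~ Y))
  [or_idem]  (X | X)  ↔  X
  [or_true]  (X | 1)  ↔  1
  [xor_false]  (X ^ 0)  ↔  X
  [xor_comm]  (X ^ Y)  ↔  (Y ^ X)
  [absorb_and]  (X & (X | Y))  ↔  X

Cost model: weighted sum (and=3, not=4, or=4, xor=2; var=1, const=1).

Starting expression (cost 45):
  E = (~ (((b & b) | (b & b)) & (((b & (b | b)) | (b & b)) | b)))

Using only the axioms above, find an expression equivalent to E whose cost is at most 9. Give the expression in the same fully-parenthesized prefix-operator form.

(1) (b | b)  =[or_idem →]=  b    ⊢ (~ (((b & b) | (b & b)) & (((b & b) | (b & b)) | b)))
(2) (((b & b) | (b & b)) & (((b & b) | (b & b)) | b))  =[absorb_and →]=  ((b & b) | (b & b))    ⊢ (~ ((b & b) | (b & b)))
(3) ((b & b) | (b & b))  =[or_idem →]=  (b & b)    ⊢ cost 9, within 9

(~ (b & b))   [cost 9]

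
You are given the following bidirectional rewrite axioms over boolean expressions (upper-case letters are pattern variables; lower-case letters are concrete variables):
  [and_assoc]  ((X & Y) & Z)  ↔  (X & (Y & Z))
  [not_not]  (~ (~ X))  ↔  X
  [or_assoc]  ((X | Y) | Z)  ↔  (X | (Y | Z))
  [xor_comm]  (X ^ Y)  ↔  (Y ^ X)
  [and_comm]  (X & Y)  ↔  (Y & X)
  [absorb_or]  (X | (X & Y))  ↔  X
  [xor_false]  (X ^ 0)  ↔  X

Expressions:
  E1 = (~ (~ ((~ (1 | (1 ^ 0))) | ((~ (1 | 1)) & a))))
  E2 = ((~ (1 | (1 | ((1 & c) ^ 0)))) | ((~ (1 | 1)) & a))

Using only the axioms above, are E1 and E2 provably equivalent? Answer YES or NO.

1. [xor_false →] (1 ^ 0)  →  1;  E1 = (~ (~ ((~ (1 | 1)) | ((~ (1 | 1)) & a))))
2. [not_not →] (~ (~ ((~ (1 | 1)) | ((~ (1 | 1)) & a))))  →  ((~ (1 | 1)) | ((~ (1 | 1)) & a))
3. [absorb_or ←] 1  →  (1 | (1 & c));  E1 = ((~ (1 | (1 | (1 & c)))) | ((~ (1 | 1)) & a))
4. [xor_false ←] (1 & c)  →  ((1 & c) ^ 0);  this is E2

YES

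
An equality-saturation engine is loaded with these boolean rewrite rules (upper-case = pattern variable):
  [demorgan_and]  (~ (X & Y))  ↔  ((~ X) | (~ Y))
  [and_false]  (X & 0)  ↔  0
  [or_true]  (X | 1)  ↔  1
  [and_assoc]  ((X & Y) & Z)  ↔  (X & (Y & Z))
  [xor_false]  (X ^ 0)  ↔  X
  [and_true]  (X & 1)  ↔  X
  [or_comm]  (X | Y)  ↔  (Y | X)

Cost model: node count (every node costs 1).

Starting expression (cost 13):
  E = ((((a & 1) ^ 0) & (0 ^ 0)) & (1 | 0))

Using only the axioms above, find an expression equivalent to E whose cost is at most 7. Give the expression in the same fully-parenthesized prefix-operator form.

((a & 0) & (1 | 0))   [cost 7]

step 1: and_true (→) rewrites (a & 1) into a, now (((a ^ 0) & (0 ^ 0)) & (1 | 0))
step 2: xor_false (→) rewrites (a ^ 0) into a, now ((a & (0 ^ 0)) & (1 | 0))
step 3: xor_false (→) rewrites (0 ^ 0) into 0, reaching cost 7 (bound 7)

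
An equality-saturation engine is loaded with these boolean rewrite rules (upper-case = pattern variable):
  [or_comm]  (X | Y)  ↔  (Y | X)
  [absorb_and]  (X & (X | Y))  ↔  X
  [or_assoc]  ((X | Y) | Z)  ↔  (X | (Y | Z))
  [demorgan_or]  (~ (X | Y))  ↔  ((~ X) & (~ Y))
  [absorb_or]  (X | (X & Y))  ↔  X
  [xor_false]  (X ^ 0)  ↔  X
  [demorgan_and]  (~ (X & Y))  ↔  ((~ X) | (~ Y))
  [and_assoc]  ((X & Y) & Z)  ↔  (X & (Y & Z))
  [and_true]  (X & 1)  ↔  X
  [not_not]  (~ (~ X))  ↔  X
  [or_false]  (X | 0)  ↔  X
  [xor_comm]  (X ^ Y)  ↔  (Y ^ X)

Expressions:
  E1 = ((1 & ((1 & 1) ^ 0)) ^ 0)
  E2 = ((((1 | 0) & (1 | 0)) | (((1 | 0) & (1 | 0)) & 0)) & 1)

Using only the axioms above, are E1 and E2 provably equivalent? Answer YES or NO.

YES

1. [and_true →] (1 & 1)  →  1;  E1 = ((1 & (1 ^ 0)) ^ 0)
2. [xor_false →] ((1 & (1 ^ 0)) ^ 0)  →  (1 & (1 ^ 0))
3. [xor_false →] (1 ^ 0)  →  1;  E1 = (1 & 1)
4. [or_false ←] 1  →  (1 | 0);  E1 = ((1 | 0) & 1)
5. [or_false ←] 1  →  (1 | 0);  E1 = ((1 | 0) & (1 | 0))
6. [absorb_or ←] ((1 | 0) & (1 | 0))  →  (((1 | 0) & (1 | 0)) | (((1 | 0) & (1 | 0)) & 0))
7. [and_true ←] (((1 | 0) & (1 | 0)) | (((1 | 0) & (1 | 0)) & 0))  →  ((((1 | 0) & (1 | 0)) | (((1 | 0) & (1 | 0)) & 0)) & 1);  this is E2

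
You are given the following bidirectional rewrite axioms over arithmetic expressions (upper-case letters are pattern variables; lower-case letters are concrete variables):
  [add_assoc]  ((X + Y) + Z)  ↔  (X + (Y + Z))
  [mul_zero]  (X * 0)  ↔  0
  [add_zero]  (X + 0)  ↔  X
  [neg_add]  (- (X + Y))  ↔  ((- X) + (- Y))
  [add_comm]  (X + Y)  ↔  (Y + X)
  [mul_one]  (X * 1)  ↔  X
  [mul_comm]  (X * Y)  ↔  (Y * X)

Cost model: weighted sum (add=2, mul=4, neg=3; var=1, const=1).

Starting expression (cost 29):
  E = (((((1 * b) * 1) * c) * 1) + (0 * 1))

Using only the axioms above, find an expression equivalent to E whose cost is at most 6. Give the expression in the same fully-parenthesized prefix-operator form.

(c * b)   [cost 6]

1. [mul_one →] ((((1 * b) * 1) * c) * 1)  →  (((1 * b) * 1) * c);  E = ((((1 * b) * 1) * c) + (0 * 1))
2. [mul_one →] ((1 * b) * 1)  →  (1 * b);  E = (((1 * b) * c) + (0 * 1))
3. [mul_comm →] ((1 * b) * c)  →  (c * (1 * b));  E = ((c * (1 * b)) + (0 * 1))
4. [mul_one →] (0 * 1)  →  0;  E = ((c * (1 * b)) + 0)
5. [mul_comm →] (1 * b)  →  (b * 1);  E = ((c * (b * 1)) + 0)
6. [add_zero →] ((c * (b * 1)) + 0)  →  (c * (b * 1))
7. [mul_one →] (b * 1)  →  b;  cost 6 ≤ 6, done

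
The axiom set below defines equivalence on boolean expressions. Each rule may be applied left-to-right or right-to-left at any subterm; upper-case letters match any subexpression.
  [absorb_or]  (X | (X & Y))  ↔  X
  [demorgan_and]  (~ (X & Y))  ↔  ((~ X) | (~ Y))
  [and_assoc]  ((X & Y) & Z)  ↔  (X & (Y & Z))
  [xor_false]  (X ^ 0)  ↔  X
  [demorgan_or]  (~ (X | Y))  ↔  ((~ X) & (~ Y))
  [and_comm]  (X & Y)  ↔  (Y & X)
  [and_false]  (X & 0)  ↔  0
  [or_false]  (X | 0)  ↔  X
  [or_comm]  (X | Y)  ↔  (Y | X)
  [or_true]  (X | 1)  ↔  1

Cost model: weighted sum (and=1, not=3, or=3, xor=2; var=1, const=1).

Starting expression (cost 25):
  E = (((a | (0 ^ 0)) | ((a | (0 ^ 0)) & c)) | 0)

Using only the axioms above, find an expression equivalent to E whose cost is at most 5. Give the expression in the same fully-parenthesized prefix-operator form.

(a | 0)   [cost 5]

1. [absorb_or →] ((a | (0 ^ 0)) | ((a | (0 ^ 0)) & c))  →  (a | (0 ^ 0));  E = ((a | (0 ^ 0)) | 0)
2. [or_false →] ((a | (0 ^ 0)) | 0)  →  (a | (0 ^ 0))
3. [xor_false →] (0 ^ 0)  →  0;  cost 5 ≤ 5, done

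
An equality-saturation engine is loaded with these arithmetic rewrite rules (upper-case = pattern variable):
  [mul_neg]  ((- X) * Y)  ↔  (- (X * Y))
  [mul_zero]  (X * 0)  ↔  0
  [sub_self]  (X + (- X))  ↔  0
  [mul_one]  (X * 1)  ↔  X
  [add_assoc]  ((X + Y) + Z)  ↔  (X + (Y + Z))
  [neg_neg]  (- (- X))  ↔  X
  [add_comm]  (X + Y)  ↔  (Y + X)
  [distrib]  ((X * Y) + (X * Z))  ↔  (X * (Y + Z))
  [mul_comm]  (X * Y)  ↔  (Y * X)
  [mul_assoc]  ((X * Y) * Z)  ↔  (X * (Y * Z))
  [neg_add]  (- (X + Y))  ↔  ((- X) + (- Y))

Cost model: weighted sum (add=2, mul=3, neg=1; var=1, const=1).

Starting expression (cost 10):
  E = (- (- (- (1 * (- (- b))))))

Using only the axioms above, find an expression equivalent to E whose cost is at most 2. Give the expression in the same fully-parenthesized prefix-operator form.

step 1: neg_neg (→) rewrites (- (- (- (1 * (- (- b)))))) into (- (1 * (- (- b))))
step 2: mul_comm (→) rewrites (1 * (- (- b))) into ((- (- b)) * 1), now (- ((- (- b)) * 1))
step 3: mul_one (→) rewrites ((- (- b)) * 1) into (- (- b)), now (- (- (- b)))
step 4: neg_neg (→) rewrites (- (- b)) into b, reaching cost 2 (bound 2)

(- b)   [cost 2]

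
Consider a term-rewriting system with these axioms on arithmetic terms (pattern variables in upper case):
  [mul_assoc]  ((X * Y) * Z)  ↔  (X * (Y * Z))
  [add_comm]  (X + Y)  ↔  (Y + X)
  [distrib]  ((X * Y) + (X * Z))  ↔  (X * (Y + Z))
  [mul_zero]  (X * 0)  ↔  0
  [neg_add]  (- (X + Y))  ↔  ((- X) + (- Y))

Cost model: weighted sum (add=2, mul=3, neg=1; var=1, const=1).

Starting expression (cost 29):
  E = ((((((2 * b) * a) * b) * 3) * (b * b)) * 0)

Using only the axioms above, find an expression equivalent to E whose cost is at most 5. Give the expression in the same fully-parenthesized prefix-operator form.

(2 * 0)   [cost 5]

(1) ((((((2 * b) * a) * b) * 3) * (b * b)) * 0)  =[mul_assoc →]=  (((((2 * b) * a) * b) * 3) * ((b * b) * 0))
(2) ((b * b) * 0)  =[mul_assoc →]=  (b * (b * 0))    ⊢ (((((2 * b) * a) * b) * 3) * (b * (b * 0)))
(3) (b * 0)  =[mul_zero →]=  0    ⊢ (((((2 * b) * a) * b) * 3) * (b * 0))
(4) (b * 0)  =[mul_zero →]=  0    ⊢ (((((2 * b) * a) * b) * 3) * 0)
(5) ((2 * b) * a)  =[mul_assoc →]=  (2 * (b * a))    ⊢ ((((2 * (b * a)) * b) * 3) * 0)
(6) ((2 * (b * a)) * b)  =[mul_assoc →]=  (2 * ((b * a) * b))    ⊢ (((2 * ((b * a) * b)) * 3) * 0)
(7) (((2 * ((b * a) * b)) * 3) * 0)  =[mul_assoc →]=  ((2 * ((b * a) * b)) * (3 * 0))
(8) (3 * 0)  =[mul_zero →]=  0    ⊢ ((2 * ((b * a) * b)) * 0)
(9) ((2 * ((b * a) * b)) * 0)  =[mul_assoc →]=  (2 * (((b * a) * b) * 0))
(10) ((b * a) * b)  =[mul_assoc →]=  (b * (a * b))    ⊢ (2 * ((b * (a * b)) * 0))
(11) ((b * (a * b)) * 0)  =[mul_assoc →]=  (b * ((a * b) * 0))    ⊢ (2 * (b * ((a * b) * 0)))
(12) ((a * b) * 0)  =[mul_assoc →]=  (a * (b * 0))    ⊢ (2 * (b * (a * (b * 0))))
(13) (b * 0)  =[mul_zero →]=  0    ⊢ (2 * (b * (a * 0)))
(14) (a * 0)  =[mul_zero →]=  0    ⊢ (2 * (b * 0))
(15) (b * 0)  =[mul_zero →]=  0    ⊢ cost 5, within 5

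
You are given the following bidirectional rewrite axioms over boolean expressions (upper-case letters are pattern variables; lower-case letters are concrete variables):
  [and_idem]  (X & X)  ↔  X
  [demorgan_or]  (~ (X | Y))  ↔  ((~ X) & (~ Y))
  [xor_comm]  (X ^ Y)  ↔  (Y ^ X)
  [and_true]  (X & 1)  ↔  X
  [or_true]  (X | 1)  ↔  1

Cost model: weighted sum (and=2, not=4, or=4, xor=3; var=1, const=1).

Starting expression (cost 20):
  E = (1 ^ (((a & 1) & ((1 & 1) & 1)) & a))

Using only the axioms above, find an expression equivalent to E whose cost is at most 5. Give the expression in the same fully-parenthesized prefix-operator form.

(1 ^ a)   [cost 5]

step 1: and_idem (→) rewrites (1 & 1) into 1, now (1 ^ (((a & 1) & (1 & 1)) & a))
step 2: and_idem (→) rewrites (1 & 1) into 1, now (1 ^ (((a & 1) & 1) & a))
step 3: and_true (→) rewrites ((a & 1) & 1) into (a & 1), now (1 ^ ((a & 1) & a))
step 4: and_true (→) rewrites (a & 1) into a, now (1 ^ (a & a))
step 5: and_idem (→) rewrites (a & a) into a, reaching cost 5 (bound 5)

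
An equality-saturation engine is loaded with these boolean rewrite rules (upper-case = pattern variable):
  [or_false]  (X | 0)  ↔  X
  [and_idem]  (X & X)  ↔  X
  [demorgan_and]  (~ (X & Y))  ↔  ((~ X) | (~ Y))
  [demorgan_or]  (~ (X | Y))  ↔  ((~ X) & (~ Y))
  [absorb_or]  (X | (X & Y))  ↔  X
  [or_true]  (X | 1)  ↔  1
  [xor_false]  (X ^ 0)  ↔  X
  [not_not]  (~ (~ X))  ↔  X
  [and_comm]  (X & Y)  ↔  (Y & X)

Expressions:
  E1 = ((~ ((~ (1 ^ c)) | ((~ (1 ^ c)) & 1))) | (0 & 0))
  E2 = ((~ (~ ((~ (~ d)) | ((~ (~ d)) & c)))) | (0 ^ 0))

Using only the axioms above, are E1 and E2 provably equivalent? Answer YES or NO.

NO

The axioms are sound identities: if E1 ↔* E2 then E1 and E2 evaluate identically under any assignment.
Under c=0, d=0: E1 evaluates to 1, E2 to 0. Distinct ⇒ no rewrite sequence connects them.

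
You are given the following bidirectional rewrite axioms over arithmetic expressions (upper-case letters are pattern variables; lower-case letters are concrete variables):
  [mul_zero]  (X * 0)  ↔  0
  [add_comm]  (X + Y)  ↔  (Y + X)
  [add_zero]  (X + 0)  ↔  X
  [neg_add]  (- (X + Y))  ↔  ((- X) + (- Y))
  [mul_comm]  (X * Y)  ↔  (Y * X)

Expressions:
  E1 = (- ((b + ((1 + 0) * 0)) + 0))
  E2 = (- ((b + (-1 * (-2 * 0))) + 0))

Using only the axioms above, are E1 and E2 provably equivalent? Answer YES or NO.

YES

(1) (1 + 0)  =[add_zero →]=  1    ⊢ (- ((b + (1 * 0)) + 0))
(2) (1 * 0)  =[mul_zero →]=  0    ⊢ (- ((b + 0) + 0))
(3) 0  =[mul_zero ←]=  (-1 * 0)    ⊢ (- ((b + (-1 * 0)) + 0))
(4) 0  =[mul_zero ←]=  (-2 * 0)    ⊢ E2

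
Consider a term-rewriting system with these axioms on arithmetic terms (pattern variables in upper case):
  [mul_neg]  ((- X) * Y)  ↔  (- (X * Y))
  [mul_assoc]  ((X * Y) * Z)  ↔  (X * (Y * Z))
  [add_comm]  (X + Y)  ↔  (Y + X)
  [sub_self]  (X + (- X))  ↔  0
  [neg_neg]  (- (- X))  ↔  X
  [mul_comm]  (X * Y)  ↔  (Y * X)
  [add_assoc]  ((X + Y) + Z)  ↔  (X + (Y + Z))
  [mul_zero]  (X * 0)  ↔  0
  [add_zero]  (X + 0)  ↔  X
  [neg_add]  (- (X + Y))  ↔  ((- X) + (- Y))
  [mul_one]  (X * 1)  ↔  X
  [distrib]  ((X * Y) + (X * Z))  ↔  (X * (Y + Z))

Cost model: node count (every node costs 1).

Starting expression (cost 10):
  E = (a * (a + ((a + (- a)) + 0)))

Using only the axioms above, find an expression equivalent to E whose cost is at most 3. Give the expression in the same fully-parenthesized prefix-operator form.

1. [sub_self →] (a + (- a))  →  0;  E = (a * (a + (0 + 0)))
2. [add_zero →] (0 + 0)  →  0;  E = (a * (a + 0))
3. [add_zero →] (a + 0)  →  a;  cost 3 ≤ 3, done

(a * a)   [cost 3]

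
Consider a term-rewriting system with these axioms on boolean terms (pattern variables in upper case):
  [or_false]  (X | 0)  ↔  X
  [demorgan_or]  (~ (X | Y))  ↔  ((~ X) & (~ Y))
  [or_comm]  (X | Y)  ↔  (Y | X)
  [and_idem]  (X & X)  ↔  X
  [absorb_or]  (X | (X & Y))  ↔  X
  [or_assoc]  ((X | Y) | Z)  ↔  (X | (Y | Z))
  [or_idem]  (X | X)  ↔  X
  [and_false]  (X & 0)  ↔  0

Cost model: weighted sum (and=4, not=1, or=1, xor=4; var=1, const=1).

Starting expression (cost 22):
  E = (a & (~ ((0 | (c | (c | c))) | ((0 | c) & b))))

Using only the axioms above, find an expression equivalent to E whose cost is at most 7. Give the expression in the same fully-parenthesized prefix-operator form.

(a & (~ c))   [cost 7]

(1) (c | c)  =[or_idem →]=  c    ⊢ (a & (~ ((0 | (c | c)) | ((0 | c) & b))))
(2) (c | c)  =[or_idem →]=  c    ⊢ (a & (~ ((0 | c) | ((0 | c) & b))))
(3) ((0 | c) | ((0 | c) & b))  =[absorb_or →]=  (0 | c)    ⊢ (a & (~ (0 | c)))
(4) (0 | c)  =[or_comm →]=  (c | 0)    ⊢ (a & (~ (c | 0)))
(5) (c | 0)  =[or_false →]=  c    ⊢ cost 7, within 7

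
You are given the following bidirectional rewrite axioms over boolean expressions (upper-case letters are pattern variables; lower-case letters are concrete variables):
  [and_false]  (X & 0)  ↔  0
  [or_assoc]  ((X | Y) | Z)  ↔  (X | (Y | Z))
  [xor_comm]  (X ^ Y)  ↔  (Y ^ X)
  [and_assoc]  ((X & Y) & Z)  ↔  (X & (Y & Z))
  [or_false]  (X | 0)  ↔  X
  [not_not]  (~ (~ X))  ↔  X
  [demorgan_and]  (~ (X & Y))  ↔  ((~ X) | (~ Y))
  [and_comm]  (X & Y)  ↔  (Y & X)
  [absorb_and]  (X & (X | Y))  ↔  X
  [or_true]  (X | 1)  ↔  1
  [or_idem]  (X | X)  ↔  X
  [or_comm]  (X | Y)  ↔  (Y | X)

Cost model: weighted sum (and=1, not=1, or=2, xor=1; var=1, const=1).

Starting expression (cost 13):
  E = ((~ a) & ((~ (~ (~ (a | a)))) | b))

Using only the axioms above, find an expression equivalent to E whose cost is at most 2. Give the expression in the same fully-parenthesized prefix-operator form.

(1) (a | a)  =[or_idem →]=  a    ⊢ ((~ a) & ((~ (~ (~ a))) | b))
(2) (~ (~ a))  =[not_not →]=  a    ⊢ ((~ a) & ((~ a) | b))
(3) ((~ a) & ((~ a) | b))  =[absorb_and →]=  (~ a)    ⊢ cost 2, within 2

(~ a)   [cost 2]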